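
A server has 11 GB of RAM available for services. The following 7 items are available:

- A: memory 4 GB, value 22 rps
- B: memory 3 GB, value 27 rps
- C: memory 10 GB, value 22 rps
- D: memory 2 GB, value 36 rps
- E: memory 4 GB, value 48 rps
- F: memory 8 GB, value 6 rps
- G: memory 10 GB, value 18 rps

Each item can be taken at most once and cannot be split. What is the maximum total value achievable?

111 rps

This is a 0/1 knapsack; check combinations near the capacity.
- B+D+E: memory 3+2+4=9, value 27+36+48=111
- A+D+E: memory 4+2+4=10, value 22+36+48=106
- A+B+E: memory 4+3+4=11, value 22+27+48=97
Best: 111 rps.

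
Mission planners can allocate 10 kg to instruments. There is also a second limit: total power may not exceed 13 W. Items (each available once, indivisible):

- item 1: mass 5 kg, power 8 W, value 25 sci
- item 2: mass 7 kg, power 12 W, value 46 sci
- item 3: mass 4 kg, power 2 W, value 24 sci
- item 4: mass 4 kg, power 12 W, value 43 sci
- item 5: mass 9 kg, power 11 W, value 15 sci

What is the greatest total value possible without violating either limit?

49 sci

Feasible sets respecting both limits:
- item 1+item 3: mass 9, power 10, value 49
- item 2: mass 7, power 12, value 46
- item 4: mass 4, power 12, value 43
Best: 49 sci.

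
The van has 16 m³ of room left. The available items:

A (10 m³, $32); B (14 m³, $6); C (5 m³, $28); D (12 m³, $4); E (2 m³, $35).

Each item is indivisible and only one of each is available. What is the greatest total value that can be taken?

$67

Check high-value combinations within 16 m³:
- A+E: volume 10+2=12, value 32+35=67
- C+E: volume 5+2=7, value 28+35=63
- A+C: volume 10+5=15, value 32+28=60
- B+E: volume 14+2=16, value 6+35=41
- D+E: volume 12+2=14, value 4+35=39
Best: $67.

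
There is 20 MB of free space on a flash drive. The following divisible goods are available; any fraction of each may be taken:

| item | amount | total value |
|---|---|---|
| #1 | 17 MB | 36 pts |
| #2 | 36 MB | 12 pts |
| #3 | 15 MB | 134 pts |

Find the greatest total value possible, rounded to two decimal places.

144.59

Take in order of value per unit:
- #3 (134/15 per unit): all 15 → value 134, running total 134.00
- #1 (36/17 per unit): 5 of 17 → value 5×36/17 = 10.5882, running total 144.59
Total 144.59.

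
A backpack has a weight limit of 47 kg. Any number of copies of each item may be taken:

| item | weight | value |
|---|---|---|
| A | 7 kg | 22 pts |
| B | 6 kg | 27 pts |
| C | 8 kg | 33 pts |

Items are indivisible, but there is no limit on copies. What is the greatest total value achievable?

Best value-per-unit is B at 27/6; filling with it alone gives 7×27 = 189.
Optimal mix: 5×B + 2×C → weight 46, value 201.

201 pts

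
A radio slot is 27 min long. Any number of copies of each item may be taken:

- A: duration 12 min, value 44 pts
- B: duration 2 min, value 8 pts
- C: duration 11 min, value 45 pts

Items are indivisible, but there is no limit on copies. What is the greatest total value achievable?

109 pts

Best value-per-unit is C at 45/11; filling with it alone gives 2×45 = 90.
Optimal mix: 8×B + 1×C → duration 27, value 109.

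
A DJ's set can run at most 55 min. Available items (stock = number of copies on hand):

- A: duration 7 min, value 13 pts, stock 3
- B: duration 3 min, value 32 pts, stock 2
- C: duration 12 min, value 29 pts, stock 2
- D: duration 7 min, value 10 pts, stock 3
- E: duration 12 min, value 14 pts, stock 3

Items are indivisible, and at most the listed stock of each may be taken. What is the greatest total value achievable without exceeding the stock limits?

161 pts

Best selections within duration 55 and stock limits:
- 3×A + 2×B + 2×C: duration 51, value 161
- 2×A + 2×B + 2×C + 1×D: duration 51, value 158
Best: 161 pts.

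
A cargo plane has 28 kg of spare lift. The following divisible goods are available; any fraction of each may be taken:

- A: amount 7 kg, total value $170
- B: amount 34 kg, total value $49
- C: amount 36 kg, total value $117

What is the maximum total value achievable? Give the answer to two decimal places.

238.25

Take in order of value per unit:
- A (170/7 per unit): all 7 → value 170, running total 170.00
- C (117/36 per unit): 21 of 36 → value 21×117/36 = 68.2500, running total 238.25
Total 238.25.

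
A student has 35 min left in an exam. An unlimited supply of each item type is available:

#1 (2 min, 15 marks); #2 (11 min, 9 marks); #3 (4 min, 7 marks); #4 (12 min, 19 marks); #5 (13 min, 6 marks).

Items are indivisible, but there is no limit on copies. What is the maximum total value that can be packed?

Best value-per-unit is #1 at 15/2, and filling with it alone uses time 17×2=34. No mix of the others beats 17×15 = 255.

255 marks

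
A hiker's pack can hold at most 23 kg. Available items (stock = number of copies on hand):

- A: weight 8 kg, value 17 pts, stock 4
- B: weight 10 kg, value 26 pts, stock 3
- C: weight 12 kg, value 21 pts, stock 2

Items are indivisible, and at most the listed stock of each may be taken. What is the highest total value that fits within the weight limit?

52 pts

Top feasible selections:
- 2×B: weight 20, value 52
- 1×B + 1×C: weight 22, value 47
Best: 52 pts.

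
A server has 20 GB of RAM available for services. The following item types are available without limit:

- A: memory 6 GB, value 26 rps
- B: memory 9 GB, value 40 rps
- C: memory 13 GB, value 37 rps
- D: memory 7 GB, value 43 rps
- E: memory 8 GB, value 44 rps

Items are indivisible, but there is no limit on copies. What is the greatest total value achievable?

112 rps

Best value-per-unit is D at 43/7; filling with it alone gives 2×43 = 86.
Optimal mix: 1×A + 2×D → memory 20, value 112.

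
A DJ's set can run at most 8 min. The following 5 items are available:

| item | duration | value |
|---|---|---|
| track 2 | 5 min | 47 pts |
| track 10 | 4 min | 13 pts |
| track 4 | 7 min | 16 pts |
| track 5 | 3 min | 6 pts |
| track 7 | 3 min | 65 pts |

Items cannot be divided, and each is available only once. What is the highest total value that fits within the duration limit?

Check high-value combinations within 8 min:
- track 2+track 7: duration 5+3=8, value 47+65=112
- track 10+track 7: duration 4+3=7, value 13+65=78
- track 5+track 7: duration 3+3=6, value 6+65=71
- track 7: duration 3, value 65
Best: 112 pts.

112 pts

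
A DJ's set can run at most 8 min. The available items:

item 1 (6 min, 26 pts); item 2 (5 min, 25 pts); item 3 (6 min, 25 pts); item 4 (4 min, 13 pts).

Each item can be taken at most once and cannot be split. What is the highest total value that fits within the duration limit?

26 pts

Check high-value combinations within 8 min:
- item 1: duration 6, value 26
- item 2: duration 5, value 25
- item 3: duration 6, value 25
- item 4: duration 4, value 13
Best: 26 pts.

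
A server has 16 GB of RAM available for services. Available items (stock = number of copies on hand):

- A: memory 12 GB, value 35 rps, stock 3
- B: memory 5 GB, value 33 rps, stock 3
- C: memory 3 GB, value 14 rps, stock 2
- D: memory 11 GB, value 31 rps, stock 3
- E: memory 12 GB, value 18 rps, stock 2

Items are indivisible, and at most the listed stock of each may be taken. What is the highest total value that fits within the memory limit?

Best selections within memory 16 and stock limits:
- 3×B: memory 15, value 99
- 2×B + 2×C: memory 16, value 94
- 2×B + 1×C: memory 13, value 80
- 2×B: memory 10, value 66
Best: 99 rps.

99 rps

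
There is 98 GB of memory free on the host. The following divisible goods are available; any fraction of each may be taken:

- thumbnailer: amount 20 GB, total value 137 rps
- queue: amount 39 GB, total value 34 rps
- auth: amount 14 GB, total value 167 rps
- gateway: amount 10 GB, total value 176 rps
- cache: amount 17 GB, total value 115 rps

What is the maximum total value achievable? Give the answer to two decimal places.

Take in order of value per unit:
- gateway (176/10 per unit): all 10 → value 176, running total 176.00
- auth (167/14 per unit): all 14 → value 167, running total 343.00
- thumbnailer (137/20 per unit): all 20 → value 137, running total 480.00
- cache (115/17 per unit): all 17 → value 115, running total 595.00
- queue (34/39 per unit): 37 of 39 → value 37×34/39 = 32.2564, running total 627.26
Total 627.26.

627.26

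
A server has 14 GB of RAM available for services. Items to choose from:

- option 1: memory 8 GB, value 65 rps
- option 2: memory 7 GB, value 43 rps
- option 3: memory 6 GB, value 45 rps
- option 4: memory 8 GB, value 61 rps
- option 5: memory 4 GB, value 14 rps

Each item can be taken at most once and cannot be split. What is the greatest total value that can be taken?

110 rps

Check high-value combinations within 14 GB:
- option 1+option 3: memory 8+6=14, value 65+45=110
- option 3+option 4: memory 6+8=14, value 45+61=106
- option 2+option 3: memory 7+6=13, value 43+45=88
- option 1+option 5: memory 8+4=12, value 65+14=79
- option 4+option 5: memory 8+4=12, value 61+14=75
Best: 110 rps.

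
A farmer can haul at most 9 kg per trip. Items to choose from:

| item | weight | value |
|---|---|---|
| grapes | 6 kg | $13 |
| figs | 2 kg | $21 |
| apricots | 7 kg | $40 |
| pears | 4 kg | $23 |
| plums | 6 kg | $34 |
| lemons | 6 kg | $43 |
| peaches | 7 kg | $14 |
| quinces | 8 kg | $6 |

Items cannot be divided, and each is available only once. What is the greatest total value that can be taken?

$64

Check high-value combinations within 9 kg:
- figs+lemons: weight 2+6=8, value 21+43=64
- figs+apricots: weight 2+7=9, value 21+40=61
- figs+plums: weight 2+6=8, value 21+34=55
- figs+pears: weight 2+4=6, value 21+23=44
Best: $64.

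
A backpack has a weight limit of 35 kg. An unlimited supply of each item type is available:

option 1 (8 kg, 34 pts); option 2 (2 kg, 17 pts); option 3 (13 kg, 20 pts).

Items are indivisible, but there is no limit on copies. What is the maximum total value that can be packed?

289 pts

Best value-per-unit is option 2 at 17/2, and filling with it alone uses weight 17×2=34. No mix of the others beats 17×17 = 289.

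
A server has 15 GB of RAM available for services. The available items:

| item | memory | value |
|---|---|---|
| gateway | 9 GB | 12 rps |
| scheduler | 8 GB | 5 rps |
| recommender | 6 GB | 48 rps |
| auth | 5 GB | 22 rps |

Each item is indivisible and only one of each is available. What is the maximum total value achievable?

This is a 0/1 knapsack; check combinations near the capacity.
- recommender+auth: memory 6+5=11, value 48+22=70
- gateway+recommender: memory 9+6=15, value 12+48=60
- scheduler+recommender: memory 8+6=14, value 5+48=53
Best: 70 rps.

70 rps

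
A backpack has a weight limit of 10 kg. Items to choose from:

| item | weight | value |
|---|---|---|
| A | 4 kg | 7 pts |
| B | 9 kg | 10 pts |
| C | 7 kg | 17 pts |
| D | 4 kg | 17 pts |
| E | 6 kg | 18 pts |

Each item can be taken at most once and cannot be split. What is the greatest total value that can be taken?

Check high-value combinations within 10 kg:
- D+E: weight 4+6=10, value 17+18=35
- A+E: weight 4+6=10, value 7+18=25
- A+D: weight 4+4=8, value 7+17=24
Best: 35 pts.

35 pts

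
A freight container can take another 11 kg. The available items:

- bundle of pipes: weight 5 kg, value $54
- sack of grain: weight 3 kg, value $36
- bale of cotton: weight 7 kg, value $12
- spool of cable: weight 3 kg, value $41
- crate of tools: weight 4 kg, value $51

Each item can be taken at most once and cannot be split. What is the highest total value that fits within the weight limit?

Check high-value combinations within 11 kg:
- bundle of pipes+sack of grain+spool of cable: weight 5+3+3=11, value 54+36+41=131
- sack of grain+spool of cable+crate of tools: weight 3+3+4=10, value 36+41+51=128
- bundle of pipes+crate of tools: weight 5+4=9, value 54+51=105
- bundle of pipes+spool of cable: weight 5+3=8, value 54+41=95
- spool of cable+crate of tools: weight 3+4=7, value 41+51=92
Best: $131.

$131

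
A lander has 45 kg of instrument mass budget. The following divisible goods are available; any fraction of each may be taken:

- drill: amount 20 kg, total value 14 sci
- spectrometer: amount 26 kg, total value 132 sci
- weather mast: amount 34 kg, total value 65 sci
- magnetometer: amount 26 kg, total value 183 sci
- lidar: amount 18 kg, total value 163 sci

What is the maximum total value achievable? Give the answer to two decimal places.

Take in order of value per unit:
- lidar (163/18 per unit): all 18 → value 163, running total 163.00
- magnetometer (183/26 per unit): all 26 → value 183, running total 346.00
- spectrometer (132/26 per unit): 1 of 26 → value 1×132/26 = 5.0769, running total 351.08
Total 351.08.

351.08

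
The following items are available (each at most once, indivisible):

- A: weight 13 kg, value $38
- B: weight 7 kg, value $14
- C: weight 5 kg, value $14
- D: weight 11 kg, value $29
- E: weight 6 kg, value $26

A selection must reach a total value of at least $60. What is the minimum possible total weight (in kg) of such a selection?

Subsets with value ≥ 60, sorted by total weight:
- A+E: weight 19, value 64
- C+D+E: weight 22, value 69
- A+C+E: weight 24, value 78
- B+D+E: weight 24, value 69
Minimum weight: 19 kg.

19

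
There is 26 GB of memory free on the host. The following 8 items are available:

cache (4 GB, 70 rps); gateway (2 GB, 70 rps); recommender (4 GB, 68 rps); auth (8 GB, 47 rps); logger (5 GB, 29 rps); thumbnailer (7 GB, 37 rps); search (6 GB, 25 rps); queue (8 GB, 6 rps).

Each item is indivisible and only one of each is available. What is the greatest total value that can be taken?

This is a 0/1 knapsack; check combinations near the capacity.
- cache+gateway+recommender+auth+thumbnailer: memory 4+2+4+8+7=25, value 70+70+68+47+37=292
- cache+gateway+recommender+auth+logger: memory 4+2+4+8+5=23, value 70+70+68+47+29=284
- cache+gateway+recommender+auth+search: memory 4+2+4+8+6=24, value 70+70+68+47+25=280
- cache+gateway+recommender+logger+thumbnailer: memory 4+2+4+5+7=22, value 70+70+68+29+37=274
Best: 292 rps.

292 rps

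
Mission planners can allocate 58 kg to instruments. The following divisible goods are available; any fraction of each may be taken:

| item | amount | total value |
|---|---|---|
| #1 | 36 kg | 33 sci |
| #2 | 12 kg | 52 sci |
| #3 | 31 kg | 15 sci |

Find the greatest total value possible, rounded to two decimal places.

Take in order of value per unit:
- #2 (52/12 per unit): all 12 → value 52, running total 52.00
- #1 (33/36 per unit): all 36 → value 33, running total 85.00
- #3 (15/31 per unit): 10 of 31 → value 10×15/31 = 4.8387, running total 89.84
Total 89.84.

89.84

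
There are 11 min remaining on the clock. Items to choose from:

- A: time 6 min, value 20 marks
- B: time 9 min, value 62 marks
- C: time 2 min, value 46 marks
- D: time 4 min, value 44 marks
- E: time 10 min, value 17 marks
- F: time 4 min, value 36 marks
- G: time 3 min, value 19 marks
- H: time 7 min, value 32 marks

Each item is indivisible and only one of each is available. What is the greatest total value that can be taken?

126 marks

Check high-value combinations within 11 min:
- C+D+F: time 2+4+4=10, value 46+44+36=126
- C+D+G: time 2+4+3=9, value 46+44+19=109
- B+C: time 9+2=11, value 62+46=108
Best: 126 marks.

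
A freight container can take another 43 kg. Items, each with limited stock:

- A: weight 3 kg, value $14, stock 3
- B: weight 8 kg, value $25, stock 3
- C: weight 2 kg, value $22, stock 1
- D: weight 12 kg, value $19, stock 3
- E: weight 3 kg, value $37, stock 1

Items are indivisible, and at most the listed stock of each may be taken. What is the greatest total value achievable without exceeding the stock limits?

$176

Best selections within weight 43 and stock limits:
- 3×A + 3×B + 1×C + 1×E: weight 38, value 176
- 3×A + 2×B + 1×C + 1×D + 1×E: weight 42, value 170
Best: $176.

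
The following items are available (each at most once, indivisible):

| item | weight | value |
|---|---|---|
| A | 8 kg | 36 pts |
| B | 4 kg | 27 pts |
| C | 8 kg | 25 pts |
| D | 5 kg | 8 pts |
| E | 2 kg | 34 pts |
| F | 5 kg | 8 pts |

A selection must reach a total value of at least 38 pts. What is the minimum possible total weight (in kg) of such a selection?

Subsets with value ≥ 38, sorted by total weight:
- B+E: weight 6, value 61
- D+E: weight 7, value 42
- E+F: weight 7, value 42
Minimum weight: 6 kg.

6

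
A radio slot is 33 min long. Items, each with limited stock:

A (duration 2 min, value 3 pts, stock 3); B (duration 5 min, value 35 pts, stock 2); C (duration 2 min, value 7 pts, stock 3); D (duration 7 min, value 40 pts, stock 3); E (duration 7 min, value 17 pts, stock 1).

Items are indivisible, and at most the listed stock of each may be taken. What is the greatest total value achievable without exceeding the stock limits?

197 pts

Top feasible selections:
- 2×B + 1×C + 3×D: duration 33, value 197
- 1×A + 2×B + 3×D: duration 33, value 193
- 2×B + 3×D: duration 31, value 190
- 1×B + 3×C + 3×D: duration 32, value 176
Best: 197 pts.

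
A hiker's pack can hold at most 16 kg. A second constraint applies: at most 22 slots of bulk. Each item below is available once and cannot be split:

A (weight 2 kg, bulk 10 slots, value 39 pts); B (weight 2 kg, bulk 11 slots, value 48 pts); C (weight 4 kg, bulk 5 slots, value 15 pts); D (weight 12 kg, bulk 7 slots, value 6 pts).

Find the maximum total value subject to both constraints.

Feasible sets respecting both limits:
- A+B: weight 4, bulk 21, value 87
- B+C: weight 6, bulk 16, value 63
- A+C: weight 6, bulk 15, value 54
- B+D: weight 14, bulk 18, value 54
Best: 87 pts.

87 pts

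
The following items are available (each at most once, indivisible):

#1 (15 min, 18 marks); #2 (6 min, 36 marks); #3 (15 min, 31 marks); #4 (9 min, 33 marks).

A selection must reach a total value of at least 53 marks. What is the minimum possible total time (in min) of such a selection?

15

Subsets with value ≥ 53, sorted by total time:
- #2+#4: time 15, value 69
- #2+#3: time 21, value 67
- #1+#2: time 21, value 54
- #3+#4: time 24, value 64
Minimum time: 15 min.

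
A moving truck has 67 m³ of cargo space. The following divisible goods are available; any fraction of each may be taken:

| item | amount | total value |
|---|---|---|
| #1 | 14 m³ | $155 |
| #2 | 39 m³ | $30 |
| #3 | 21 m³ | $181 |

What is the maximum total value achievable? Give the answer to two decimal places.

360.62

Take in order of value per unit:
- #1 (155/14 per unit): all 14 → value 155, running total 155.00
- #3 (181/21 per unit): all 21 → value 181, running total 336.00
- #2 (30/39 per unit): 32 of 39 → value 32×30/39 = 24.6154, running total 360.62
Total 360.62.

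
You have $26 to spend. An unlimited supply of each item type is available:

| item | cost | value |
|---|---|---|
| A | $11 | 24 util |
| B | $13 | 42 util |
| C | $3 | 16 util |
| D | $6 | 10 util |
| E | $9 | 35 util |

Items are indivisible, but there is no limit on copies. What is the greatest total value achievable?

Best value-per-unit is C at 16/3, and filling with it alone uses cost 8×3=24. No mix of the others beats 8×16 = 128.

128 util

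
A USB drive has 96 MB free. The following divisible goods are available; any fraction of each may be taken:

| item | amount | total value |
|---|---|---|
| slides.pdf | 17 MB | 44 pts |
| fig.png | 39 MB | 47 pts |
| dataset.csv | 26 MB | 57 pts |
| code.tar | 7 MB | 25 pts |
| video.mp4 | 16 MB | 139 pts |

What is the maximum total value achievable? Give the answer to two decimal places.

Take in order of value per unit:
- video.mp4 (139/16 per unit): all 16 → value 139, running total 139.00
- code.tar (25/7 per unit): all 7 → value 25, running total 164.00
- slides.pdf (44/17 per unit): all 17 → value 44, running total 208.00
- dataset.csv (57/26 per unit): all 26 → value 57, running total 265.00
- fig.png (47/39 per unit): 30 of 39 → value 30×47/39 = 36.1538, running total 301.15
Total 301.15.

301.15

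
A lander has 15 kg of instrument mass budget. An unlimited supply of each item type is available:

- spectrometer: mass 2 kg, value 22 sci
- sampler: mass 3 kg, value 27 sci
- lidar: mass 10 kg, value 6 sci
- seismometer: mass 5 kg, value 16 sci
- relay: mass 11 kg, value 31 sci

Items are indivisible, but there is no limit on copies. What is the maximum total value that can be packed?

Best value-per-unit is spectrometer at 22/2; filling with it alone gives 7×22 = 154.
Optimal mix: 6×spectrometer + 1×sampler → mass 15, value 159.

159 sci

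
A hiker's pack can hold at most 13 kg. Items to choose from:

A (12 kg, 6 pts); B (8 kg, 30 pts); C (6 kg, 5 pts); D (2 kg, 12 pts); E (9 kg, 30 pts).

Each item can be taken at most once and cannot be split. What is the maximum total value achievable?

Check high-value combinations within 13 kg:
- B+D: weight 8+2=10, value 30+12=42
- D+E: weight 2+9=11, value 12+30=42
- B: weight 8, value 30
Best: 42 pts.

42 pts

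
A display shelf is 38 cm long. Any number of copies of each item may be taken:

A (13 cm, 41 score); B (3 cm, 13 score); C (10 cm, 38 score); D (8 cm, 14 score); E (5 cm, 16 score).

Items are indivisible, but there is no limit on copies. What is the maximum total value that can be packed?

159 score

Best value-per-unit is B at 13/3; filling with it alone gives 12×13 = 156.
Optimal mix: 11×B + 1×E → length 38, value 159.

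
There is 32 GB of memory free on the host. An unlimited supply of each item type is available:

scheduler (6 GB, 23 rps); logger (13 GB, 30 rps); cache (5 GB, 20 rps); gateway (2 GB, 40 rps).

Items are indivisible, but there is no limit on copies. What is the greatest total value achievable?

640 rps

Best value-per-unit is gateway at 40/2, and filling with it alone uses memory 16×2=32. No mix of the others beats 16×40 = 640.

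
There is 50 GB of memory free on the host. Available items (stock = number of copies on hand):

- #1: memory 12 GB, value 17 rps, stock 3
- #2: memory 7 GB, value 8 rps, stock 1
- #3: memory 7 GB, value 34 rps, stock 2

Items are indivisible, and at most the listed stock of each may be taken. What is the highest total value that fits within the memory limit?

119 rps

Best selections within memory 50 and stock limits:
- 3×#1 + 2×#3: memory 50, value 119
- 2×#1 + 1×#2 + 2×#3: memory 45, value 110
- 2×#1 + 2×#3: memory 38, value 102
- 1×#1 + 1×#2 + 2×#3: memory 33, value 93
Best: 119 rps.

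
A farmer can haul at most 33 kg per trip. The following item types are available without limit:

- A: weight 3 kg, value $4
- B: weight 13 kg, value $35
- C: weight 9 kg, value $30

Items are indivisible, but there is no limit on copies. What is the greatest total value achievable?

$98

Best value-per-unit is C at 30/9; filling with it alone gives 3×30 = 90.
Optimal mix: 2×A + 3×C → weight 33, value 98.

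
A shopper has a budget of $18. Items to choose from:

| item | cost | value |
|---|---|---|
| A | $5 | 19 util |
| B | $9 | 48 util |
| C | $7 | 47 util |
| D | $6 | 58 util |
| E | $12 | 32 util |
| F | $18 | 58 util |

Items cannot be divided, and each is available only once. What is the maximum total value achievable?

This is a 0/1 knapsack; check combinations near the capacity.
- A+C+D: cost 5+7+6=18, value 19+47+58=124
- B+D: cost 9+6=15, value 48+58=106
- C+D: cost 7+6=13, value 47+58=105
- B+C: cost 9+7=16, value 48+47=95
- D+E: cost 6+12=18, value 58+32=90
Best: 124 util.

124 util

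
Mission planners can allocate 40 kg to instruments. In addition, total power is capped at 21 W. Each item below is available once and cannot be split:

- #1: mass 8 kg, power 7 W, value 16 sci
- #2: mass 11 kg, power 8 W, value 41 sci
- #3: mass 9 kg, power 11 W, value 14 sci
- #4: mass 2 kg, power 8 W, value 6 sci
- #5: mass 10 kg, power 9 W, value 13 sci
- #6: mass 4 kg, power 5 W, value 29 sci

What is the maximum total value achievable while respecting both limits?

86 sci

Feasible sets respecting both limits:
- #1+#2+#6: mass 23, power 20, value 86
- #2+#4+#6: mass 17, power 21, value 76
- #2+#6: mass 15, power 13, value 70
Best: 86 sci.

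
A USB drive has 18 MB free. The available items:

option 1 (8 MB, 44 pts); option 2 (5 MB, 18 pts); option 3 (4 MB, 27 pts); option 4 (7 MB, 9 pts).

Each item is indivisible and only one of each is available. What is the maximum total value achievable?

This is a 0/1 knapsack; check combinations near the capacity.
- option 1+option 2+option 3: size 8+5+4=17, value 44+18+27=89
- option 1+option 3: size 8+4=12, value 44+27=71
- option 1+option 2: size 8+5=13, value 44+18=62
- option 2+option 3+option 4: size 5+4+7=16, value 18+27+9=54
Best: 89 pts.

89 pts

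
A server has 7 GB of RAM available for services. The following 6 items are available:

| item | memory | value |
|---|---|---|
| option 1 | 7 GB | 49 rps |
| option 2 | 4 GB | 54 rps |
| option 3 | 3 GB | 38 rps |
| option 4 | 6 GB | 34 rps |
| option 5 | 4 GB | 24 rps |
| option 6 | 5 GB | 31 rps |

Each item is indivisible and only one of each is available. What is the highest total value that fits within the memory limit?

92 rps

This is a 0/1 knapsack; check combinations near the capacity.
- option 2+option 3: memory 4+3=7, value 54+38=92
- option 3+option 5: memory 3+4=7, value 38+24=62
- option 2: memory 4, value 54
- option 1: memory 7, value 49
- option 3: memory 3, value 38
Best: 92 rps.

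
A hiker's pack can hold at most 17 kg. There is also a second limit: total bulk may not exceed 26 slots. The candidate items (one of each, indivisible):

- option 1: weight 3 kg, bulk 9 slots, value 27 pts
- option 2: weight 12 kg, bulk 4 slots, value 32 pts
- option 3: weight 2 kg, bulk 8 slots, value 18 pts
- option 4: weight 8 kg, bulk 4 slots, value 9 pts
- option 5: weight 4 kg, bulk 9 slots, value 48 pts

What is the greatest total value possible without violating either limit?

93 pts

Feasible sets respecting both limits:
- option 1+option 3+option 5: weight 9, bulk 26, value 93
- option 1+option 4+option 5: weight 15, bulk 22, value 84
- option 2+option 5: weight 16, bulk 13, value 80
Best: 93 pts.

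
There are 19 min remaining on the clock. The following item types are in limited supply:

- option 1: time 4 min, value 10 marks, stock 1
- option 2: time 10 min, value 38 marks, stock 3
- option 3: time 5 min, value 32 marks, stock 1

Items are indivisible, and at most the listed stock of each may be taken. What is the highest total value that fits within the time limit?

Top feasible selections:
- 1×option 1 + 1×option 2 + 1×option 3: time 19, value 80
- 1×option 2 + 1×option 3: time 15, value 70
Best: 80 marks.

80 marks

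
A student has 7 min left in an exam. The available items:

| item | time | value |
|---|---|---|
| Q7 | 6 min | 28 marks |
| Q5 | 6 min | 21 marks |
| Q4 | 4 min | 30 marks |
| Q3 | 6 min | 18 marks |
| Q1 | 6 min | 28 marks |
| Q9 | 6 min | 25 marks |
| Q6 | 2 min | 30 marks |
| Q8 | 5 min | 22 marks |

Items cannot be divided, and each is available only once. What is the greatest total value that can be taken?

60 marks

This is a 0/1 knapsack; check combinations near the capacity.
- Q4+Q6: time 4+2=6, value 30+30=60
- Q6+Q8: time 2+5=7, value 30+22=52
- Q6: time 2, value 30
- Q4: time 4, value 30
- Q7: time 6, value 28
Best: 60 marks.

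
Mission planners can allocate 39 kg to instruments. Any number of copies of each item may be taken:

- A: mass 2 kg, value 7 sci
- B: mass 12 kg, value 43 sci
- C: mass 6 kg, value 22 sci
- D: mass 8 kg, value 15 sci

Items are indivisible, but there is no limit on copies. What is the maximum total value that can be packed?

Best value-per-unit is C at 22/6; filling with it alone gives 6×22 = 132.
Optimal mix: 1×A + 6×C → mass 38, value 139.

139 sci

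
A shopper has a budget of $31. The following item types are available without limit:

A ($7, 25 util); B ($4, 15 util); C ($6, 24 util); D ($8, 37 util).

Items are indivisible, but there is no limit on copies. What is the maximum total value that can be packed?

136 util

Best value-per-unit is D at 37/8; filling with it alone gives 3×37 = 111.
Optimal mix: 1×A + 3×D → cost 31, value 136.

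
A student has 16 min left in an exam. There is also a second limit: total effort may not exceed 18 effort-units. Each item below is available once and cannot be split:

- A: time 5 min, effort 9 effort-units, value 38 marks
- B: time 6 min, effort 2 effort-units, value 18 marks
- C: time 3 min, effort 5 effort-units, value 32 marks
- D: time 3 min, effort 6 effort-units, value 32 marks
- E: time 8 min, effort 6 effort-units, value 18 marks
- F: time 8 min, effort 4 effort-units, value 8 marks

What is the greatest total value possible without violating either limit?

88 marks

Feasible sets respecting both limits:
- A+B+C: time 14, effort 16, value 88
- A+B+D: time 14, effort 17, value 88
- B+C+D: time 12, effort 13, value 82
- C+D+E: time 14, effort 17, value 82
Best: 88 marks.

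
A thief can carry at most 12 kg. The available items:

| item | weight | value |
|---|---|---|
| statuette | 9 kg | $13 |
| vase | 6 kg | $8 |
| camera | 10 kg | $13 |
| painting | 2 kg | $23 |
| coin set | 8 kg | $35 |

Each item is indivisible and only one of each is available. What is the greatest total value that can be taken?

Check high-value combinations within 12 kg:
- painting+coin set: weight 2+8=10, value 23+35=58
- statuette+painting: weight 9+2=11, value 13+23=36
- camera+painting: weight 10+2=12, value 13+23=36
- coin set: weight 8, value 35
- vase+painting: weight 6+2=8, value 8+23=31
Best: $58.

$58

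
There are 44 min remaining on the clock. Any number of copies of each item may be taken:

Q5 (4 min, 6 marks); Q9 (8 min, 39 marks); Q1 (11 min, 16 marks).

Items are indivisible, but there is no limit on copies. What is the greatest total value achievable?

201 marks

Best value-per-unit is Q9 at 39/8; filling with it alone gives 5×39 = 195.
Optimal mix: 1×Q5 + 5×Q9 → time 44, value 201.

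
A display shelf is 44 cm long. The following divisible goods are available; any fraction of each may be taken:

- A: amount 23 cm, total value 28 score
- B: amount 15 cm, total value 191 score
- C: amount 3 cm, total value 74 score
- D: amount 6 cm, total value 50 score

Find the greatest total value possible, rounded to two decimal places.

Take in order of value per unit:
- C (74/3 per unit): all 3 → value 74, running total 74.00
- B (191/15 per unit): all 15 → value 191, running total 265.00
- D (50/6 per unit): all 6 → value 50, running total 315.00
- A (28/23 per unit): 20 of 23 → value 20×28/23 = 24.3478, running total 339.35
Total 339.35.

339.35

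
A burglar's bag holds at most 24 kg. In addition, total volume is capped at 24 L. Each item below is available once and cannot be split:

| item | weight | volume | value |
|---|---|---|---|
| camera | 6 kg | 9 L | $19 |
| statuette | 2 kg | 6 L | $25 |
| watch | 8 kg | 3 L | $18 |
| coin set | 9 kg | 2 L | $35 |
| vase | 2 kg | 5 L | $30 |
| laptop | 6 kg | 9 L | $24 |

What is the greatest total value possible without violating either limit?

Feasible sets respecting both limits:
- statuette+coin set+vase+laptop: weight 19, volume 22, value 114
- camera+statuette+coin set+vase: weight 19, volume 22, value 109
- statuette+watch+coin set+vase: weight 21, volume 16, value 108
- statuette+watch+vase+laptop: weight 18, volume 23, value 97
Best: $114.

$114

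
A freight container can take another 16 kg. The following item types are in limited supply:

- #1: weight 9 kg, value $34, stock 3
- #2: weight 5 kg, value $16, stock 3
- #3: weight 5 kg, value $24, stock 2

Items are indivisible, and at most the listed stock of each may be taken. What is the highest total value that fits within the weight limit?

$64

Top feasible selections:
- 1×#2 + 2×#3: weight 15, value 64
- 1×#1 + 1×#3: weight 14, value 58
- 2×#2 + 1×#3: weight 15, value 56
Best: $64.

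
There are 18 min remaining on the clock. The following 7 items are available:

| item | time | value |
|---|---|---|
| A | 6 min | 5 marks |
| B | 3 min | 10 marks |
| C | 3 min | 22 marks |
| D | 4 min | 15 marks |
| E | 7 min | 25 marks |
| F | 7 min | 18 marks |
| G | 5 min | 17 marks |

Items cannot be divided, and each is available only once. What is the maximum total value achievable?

Check high-value combinations within 18 min:
- B+C+E+G: time 3+3+7+5=18, value 10+22+25+17=74
- B+C+D+E: time 3+3+4+7=17, value 10+22+15+25=72
- B+C+F+G: time 3+3+7+5=18, value 10+22+18+17=67
- B+C+D+F: time 3+3+4+7=17, value 10+22+15+18=65
Best: 74 marks.

74 marks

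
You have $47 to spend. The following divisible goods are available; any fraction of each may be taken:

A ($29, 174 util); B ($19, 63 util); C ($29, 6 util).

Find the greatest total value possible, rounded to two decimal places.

233.68

Take in order of value per unit:
- A (174/29 per unit): all 29 → value 174, running total 174.00
- B (63/19 per unit): 18 of 19 → value 18×63/19 = 59.6842, running total 233.68
Total 233.68.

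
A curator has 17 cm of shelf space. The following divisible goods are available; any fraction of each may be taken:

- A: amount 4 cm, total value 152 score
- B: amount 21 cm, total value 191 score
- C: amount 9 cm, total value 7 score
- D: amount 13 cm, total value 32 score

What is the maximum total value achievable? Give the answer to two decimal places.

270.24

Take in order of value per unit:
- A (152/4 per unit): all 4 → value 152, running total 152.00
- B (191/21 per unit): 13 of 21 → value 13×191/21 = 118.2381, running total 270.24
Total 270.24.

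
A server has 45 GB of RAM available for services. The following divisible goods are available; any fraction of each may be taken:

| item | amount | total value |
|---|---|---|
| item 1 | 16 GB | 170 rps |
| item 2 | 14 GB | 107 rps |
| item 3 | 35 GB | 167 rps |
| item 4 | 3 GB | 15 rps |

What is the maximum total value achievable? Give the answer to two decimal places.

Take in order of value per unit:
- item 1 (170/16 per unit): all 16 → value 170, running total 170.00
- item 2 (107/14 per unit): all 14 → value 107, running total 277.00
- item 4 (15/3 per unit): all 3 → value 15, running total 292.00
- item 3 (167/35 per unit): 12 of 35 → value 12×167/35 = 57.2571, running total 349.26
Total 349.26.

349.26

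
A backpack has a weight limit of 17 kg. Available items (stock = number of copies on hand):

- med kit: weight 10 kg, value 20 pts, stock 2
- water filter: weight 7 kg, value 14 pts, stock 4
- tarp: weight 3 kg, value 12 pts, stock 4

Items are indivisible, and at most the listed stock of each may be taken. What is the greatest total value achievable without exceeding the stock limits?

Top feasible selections:
- 1×water filter + 3×tarp: weight 16, value 50
- 4×tarp: weight 12, value 48
- 1×med kit + 2×tarp: weight 16, value 44
- 2×water filter + 1×tarp: weight 17, value 40
Best: 50 pts.

50 pts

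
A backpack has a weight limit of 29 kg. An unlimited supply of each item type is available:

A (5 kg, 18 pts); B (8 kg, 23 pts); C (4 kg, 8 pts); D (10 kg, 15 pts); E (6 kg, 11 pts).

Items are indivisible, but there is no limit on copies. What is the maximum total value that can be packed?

98 pts

Best value-per-unit is A at 18/5; filling with it alone gives 5×18 = 90.
Optimal mix: 5×A + 1×C → weight 29, value 98.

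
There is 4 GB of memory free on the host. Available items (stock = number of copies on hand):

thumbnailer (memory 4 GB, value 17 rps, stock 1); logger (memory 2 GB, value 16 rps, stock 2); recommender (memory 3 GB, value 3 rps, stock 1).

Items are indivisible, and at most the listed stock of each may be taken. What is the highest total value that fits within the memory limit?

Top feasible selections:
- 2×logger: memory 4, value 32
- 1×thumbnailer: memory 4, value 17
Best: 32 rps.

32 rps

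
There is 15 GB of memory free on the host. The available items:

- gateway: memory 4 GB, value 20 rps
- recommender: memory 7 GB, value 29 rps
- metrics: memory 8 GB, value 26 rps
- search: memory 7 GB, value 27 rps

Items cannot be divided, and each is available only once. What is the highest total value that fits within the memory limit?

56 rps

This is a 0/1 knapsack; check combinations near the capacity.
- recommender+search: memory 7+7=14, value 29+27=56
- recommender+metrics: memory 7+8=15, value 29+26=55
- metrics+search: memory 8+7=15, value 26+27=53
Best: 56 rps.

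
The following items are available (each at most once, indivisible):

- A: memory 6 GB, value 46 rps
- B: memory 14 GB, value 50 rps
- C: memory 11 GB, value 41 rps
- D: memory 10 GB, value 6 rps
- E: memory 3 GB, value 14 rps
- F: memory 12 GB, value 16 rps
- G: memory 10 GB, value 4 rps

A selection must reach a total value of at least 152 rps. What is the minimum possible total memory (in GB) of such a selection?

43

Subsets with value ≥ 152, sorted by total memory:
- A+B+C+F: memory 43, value 153
- A+B+C+D+E: memory 44, value 157
- A+B+C+E+G: memory 44, value 155
Minimum memory: 43 GB.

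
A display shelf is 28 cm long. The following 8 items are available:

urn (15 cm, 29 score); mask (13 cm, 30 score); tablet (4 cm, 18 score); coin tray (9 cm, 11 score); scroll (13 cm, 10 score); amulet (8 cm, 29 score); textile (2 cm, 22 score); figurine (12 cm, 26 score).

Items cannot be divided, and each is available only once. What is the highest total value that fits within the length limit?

99 score

Check high-value combinations within 28 cm:
- mask+tablet+amulet+textile: length 13+4+8+2=27, value 30+18+29+22=99
- tablet+amulet+textile+figurine: length 4+8+2+12=26, value 18+29+22+26=95
- mask+amulet+textile: length 13+8+2=23, value 30+29+22=81
- mask+tablet+coin tray+textile: length 13+4+9+2=28, value 30+18+11+22=81
Best: 99 score.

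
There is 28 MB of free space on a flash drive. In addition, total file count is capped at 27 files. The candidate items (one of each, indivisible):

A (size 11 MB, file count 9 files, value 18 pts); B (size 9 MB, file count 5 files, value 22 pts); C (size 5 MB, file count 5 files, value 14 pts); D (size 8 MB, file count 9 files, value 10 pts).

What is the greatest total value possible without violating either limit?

Feasible sets respecting both limits:
- A+B+C: size 25, file count 19, value 54
- A+B+D: size 28, file count 23, value 50
- B+C+D: size 22, file count 19, value 46
Best: 54 pts.

54 pts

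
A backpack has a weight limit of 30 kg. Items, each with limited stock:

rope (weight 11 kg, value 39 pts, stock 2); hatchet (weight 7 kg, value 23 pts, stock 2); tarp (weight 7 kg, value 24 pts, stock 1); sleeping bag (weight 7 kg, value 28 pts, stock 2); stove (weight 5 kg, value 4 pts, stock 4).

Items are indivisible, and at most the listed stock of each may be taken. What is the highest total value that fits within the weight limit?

Top feasible selections:
- 2×rope + 1×sleeping bag: weight 29, value 106
- 1×hatchet + 1×tarp + 2×sleeping bag: weight 28, value 103
- 2×hatchet + 2×sleeping bag: weight 28, value 102
Best: 106 pts.

106 pts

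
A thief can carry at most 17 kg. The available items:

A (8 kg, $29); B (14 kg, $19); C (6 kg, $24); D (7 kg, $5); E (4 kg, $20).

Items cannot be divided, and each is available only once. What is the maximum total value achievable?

Check high-value combinations within 17 kg:
- A+C: weight 8+6=14, value 29+24=53
- A+E: weight 8+4=12, value 29+20=49
- C+D+E: weight 6+7+4=17, value 24+5+20=49
Best: $53.

$53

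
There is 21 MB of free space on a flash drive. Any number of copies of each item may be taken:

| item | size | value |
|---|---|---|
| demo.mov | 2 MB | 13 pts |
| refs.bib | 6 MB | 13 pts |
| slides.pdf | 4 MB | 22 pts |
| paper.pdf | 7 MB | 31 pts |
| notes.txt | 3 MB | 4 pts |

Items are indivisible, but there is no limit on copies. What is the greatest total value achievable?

Best value-per-unit is demo.mov at 13/2, and filling with it alone uses size 10×2=20. No mix of the others beats 10×13 = 130.

130 pts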